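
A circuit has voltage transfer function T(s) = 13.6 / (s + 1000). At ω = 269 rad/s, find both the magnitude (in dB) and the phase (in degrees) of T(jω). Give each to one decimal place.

|T| = -37.6 dB, ∠T = -15.1°

|j269 + 1000| = √(269² + 1000²) = 1036
|T(j269)| = 13.6 / 1036 = 0.013133
20 log₁₀(0.013133) = -37.63 dB
∠(j269 + 1000) = arctan(269/1000) = 15.06°
∠T(j269) = −15.06° = -15.06°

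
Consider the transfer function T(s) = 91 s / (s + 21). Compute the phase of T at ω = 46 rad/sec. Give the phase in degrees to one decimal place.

24.5°

∠(j46) = 90.00°
∠(j46 + 21) = arctan(46/21) = 65.46°
∠T(j46) = 90.00° − 65.46° = 24.54°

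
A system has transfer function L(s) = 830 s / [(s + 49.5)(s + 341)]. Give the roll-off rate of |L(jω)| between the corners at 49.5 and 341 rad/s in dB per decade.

In this band the factors already past their corner are: 1 differentiator zero, pole at 49.5; net slope = 0 dB/decade.

0 dB/decade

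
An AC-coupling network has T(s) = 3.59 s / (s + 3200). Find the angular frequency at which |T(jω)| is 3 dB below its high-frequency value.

3200 rad/s

For a single-pole high-pass, the −3 dB point is at the pole: ω = 3200 rad/s.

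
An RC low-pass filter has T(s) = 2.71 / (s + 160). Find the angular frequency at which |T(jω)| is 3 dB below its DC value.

160 rad/s

For a single-pole low-pass, the −3 dB point is at the pole: ω = 160 rad/s.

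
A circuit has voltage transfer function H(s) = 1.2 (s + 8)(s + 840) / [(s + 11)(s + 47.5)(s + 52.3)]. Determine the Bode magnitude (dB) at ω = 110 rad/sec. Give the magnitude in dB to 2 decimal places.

-23.16 dB

|j110 + 8| = √(110² + 8²) = 110.3
|j110 + 840| = √(110² + 840²) = 847.2
|j110 + 11| = √(110² + 11²) = 110.5
|j110 + 47.5| = √(110² + 47.5²) = 119.8
|j110 + 52.3| = √(110² + 52.3²) = 121.8
|H(j110)| = 1.2 × 110.3 × 847.2 / (110.5 × 119.8 × 121.8) = 0.069497
20 log₁₀(0.069497) = -23.161 dB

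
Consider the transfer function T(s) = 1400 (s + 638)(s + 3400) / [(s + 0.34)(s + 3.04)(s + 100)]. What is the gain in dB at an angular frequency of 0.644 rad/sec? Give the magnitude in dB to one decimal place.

|j0.644 + 638| = √(0.644² + 638²) = 638
|j0.644 + 3400| = √(0.644² + 3400²) = 3400
|j0.644 + 0.34| = √(0.644² + 0.34²) = 0.7282
|j0.644 + 3.04| = √(0.644² + 3.04²) = 3.107
|j0.644 + 100| = √(0.644² + 100²) = 100
|T(j0.644)| = 1400 × 638 × 3400 / (0.7282 × 3.107 × 100) = 1.342e+07
20 log₁₀(1.342e+07) = 142.55 dB

142.6 dB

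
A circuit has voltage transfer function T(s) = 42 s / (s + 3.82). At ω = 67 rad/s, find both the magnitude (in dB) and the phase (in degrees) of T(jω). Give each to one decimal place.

|T| = 32.5 dB, ∠T = 3.3°

|j67| = 67
|j67 + 3.82| = √(67² + 3.82²) = 67.11
|T(j67)| = 42 × 67 / 67.11 = 41.932
20 log₁₀(41.932) = 32.45 dB
∠(j67) = 90.00°
∠(j67 + 3.82) = arctan(67/3.82) = 86.74°
∠T(j67) = 90.00° − 86.74° = 3.26°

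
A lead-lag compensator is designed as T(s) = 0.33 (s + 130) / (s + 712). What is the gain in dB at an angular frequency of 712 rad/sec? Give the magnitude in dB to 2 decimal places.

|j712 + 130| = √(712² + 130²) = 723.8
|j712 + 712| = √(712² + 712²) = 1007
|T(j712)| = 0.33 × 723.8 / 1007 = 0.2372
20 log₁₀(0.2372) = -12.498 dB

-12.50 dB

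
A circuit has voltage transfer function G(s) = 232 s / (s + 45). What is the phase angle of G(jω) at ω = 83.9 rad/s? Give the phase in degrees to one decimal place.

∠(j83.9) = 90.00°
∠(j83.9 + 45) = arctan(83.9/45) = 61.79°
∠G(j83.9) = 90.00° − 61.79° = 28.21°

28.2°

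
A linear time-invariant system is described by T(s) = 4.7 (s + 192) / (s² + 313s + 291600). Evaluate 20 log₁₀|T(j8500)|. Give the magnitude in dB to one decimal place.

|j8500 + 192| = √(8500² + 192²) = 8502
|(j8500)² + 313(j8500) + 291600| = |-7.1958e+07 + j2.6605e+06| = 7.201e+07
|T(j8500)| = 4.7 × 8502 / 7.201e+07 = 0.00055494
20 log₁₀(0.00055494) = -65.12 dB

-65.1 dB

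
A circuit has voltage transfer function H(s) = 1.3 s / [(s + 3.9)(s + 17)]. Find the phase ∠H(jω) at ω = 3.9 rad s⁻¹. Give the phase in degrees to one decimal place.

32.1°

∠(j3.9) = 90.00°
∠(j3.9 + 3.9) = arctan(3.9/3.9) = 45.00°
∠(j3.9 + 17) = arctan(3.9/17) = 12.92°
∠H(j3.9) = 90.00° − (45.00° + 12.92°) = 32.08°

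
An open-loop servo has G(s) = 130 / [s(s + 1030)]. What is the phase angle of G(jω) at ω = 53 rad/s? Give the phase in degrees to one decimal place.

-92.9 deg

∠(j53 + 1030) = arctan(53/1030) = 2.95°
∠(j53) = 90.00°
∠G(j53) = − (2.95° + 90.00°) = -92.95°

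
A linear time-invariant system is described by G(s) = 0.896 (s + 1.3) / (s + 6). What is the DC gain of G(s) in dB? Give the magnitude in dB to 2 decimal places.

G(0) = 0.896 × 1.3 / 6 = 0.19413
20 log₁₀(0.19413) = -14.238 dB

-14.24 dB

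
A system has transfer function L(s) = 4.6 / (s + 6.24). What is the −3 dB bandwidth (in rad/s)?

For a single-pole low-pass, the −3 dB point is at the pole: ω = 6.24 rad/s.

6.24 rad/s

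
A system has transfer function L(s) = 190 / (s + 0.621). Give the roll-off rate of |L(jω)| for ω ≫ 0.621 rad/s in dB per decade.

With 0 zeros and 1 pole, the high-frequency asymptotic slope is 20 × (0 − 1) = -20 dB/decade.

-20 dB/decade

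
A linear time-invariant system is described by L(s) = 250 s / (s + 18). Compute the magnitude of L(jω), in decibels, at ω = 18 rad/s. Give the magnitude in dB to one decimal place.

|j18| = 18
|j18 + 18| = √(18² + 18²) = 25.46
|L(j18)| = 250 × 18 / 25.46 = 176.78
20 log₁₀(176.78) = 44.95 dB

44.9 dB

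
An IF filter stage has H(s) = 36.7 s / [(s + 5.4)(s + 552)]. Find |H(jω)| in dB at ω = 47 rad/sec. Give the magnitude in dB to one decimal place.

|j47| = 47
|j47 + 5.4| = √(47² + 5.4²) = 47.31
|j47 + 552| = √(47² + 552²) = 554
|H(j47)| = 36.7 × 47 / (47.31 × 554) = 0.065813
20 log₁₀(0.065813) = -23.63 dB

-23.6 dB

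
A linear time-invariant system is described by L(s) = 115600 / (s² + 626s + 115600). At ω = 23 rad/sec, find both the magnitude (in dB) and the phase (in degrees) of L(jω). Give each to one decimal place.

|L| = -0.0 dB, ∠L = -7.1°

|(j23)² + 626(j23) + 115600| = |1.1507e+05 + j14398| = 1.16e+05
|L(j23)| = 115600 / 1.16e+05 = 0.99682
20 log₁₀(0.99682) = -0.03 dB
∠[(j23)² + 626(j23) + 115600] = ∠[1.1507e+05 + j14398] = 7.13°
∠L(j23) = −7.13° = -7.13°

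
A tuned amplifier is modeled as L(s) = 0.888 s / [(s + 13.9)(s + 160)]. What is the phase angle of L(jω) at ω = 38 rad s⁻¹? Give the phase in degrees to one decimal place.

6.7°

∠(j38) = 90.00°
∠(j38 + 13.9) = arctan(38/13.9) = 69.91°
∠(j38 + 160) = arctan(38/160) = 13.36°
∠L(j38) = 90.00° − (69.91° + 13.36°) = 6.73°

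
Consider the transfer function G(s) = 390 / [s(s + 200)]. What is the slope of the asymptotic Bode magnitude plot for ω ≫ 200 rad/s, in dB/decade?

-40 dB/decade

With 0 zeros and 2 poles, the high-frequency asymptotic slope is 20 × (0 − 2) = -40 dB/decade.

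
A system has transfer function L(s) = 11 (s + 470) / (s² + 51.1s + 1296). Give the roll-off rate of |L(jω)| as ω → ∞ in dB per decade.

-20 dB/decade

With 1 zero and 2 poles, the high-frequency asymptotic slope is 20 × (1 − 2) = -20 dB/decade.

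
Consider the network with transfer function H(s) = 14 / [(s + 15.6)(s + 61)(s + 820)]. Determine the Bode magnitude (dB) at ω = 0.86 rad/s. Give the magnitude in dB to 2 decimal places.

|j0.86 + 15.6| = √(0.86² + 15.6²) = 15.62
|j0.86 + 61| = √(0.86² + 61²) = 61.01
|j0.86 + 820| = √(0.86² + 820²) = 820
|H(j0.86)| = 14 / (15.62 × 61.01 × 820) = 1.7913e-05
20 log₁₀(1.7913e-05) = -94.937 dB

-94.94 dB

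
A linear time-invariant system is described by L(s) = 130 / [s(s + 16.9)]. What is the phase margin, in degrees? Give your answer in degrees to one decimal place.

67.2 deg

Gain crossover: |L(jω)| = 1 at ω ≈ 7.09 rad/s.
∠L(j7.09) = −90° − arctan(7.09/16.9) ≈ -112.77°
PM = 180° + (-112.77°) = 67.23°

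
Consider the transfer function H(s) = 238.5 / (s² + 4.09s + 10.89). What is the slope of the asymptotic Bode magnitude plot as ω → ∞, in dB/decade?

-40 dB/decade

With 0 zeros and 2 poles, the high-frequency asymptotic slope is 20 × (0 − 2) = -40 dB/decade.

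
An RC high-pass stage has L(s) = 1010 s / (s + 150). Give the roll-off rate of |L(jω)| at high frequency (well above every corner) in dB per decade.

With 1 zero and 1 pole, the high-frequency asymptotic slope is 20 × (1 − 1) = 0 dB/decade.

0 dB/decade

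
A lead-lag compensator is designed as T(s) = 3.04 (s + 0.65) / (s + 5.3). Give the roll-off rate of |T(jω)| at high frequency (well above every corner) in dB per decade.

With 1 zero and 1 pole, the high-frequency asymptotic slope is 20 × (1 − 1) = 0 dB/decade.

0 dB/decade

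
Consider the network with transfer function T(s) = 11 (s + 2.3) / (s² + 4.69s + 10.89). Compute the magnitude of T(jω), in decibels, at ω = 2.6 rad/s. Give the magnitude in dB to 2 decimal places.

9.44 dB

|j2.6 + 2.3| = √(2.6² + 2.3²) = 3.471
|(j2.6)² + 4.69(j2.6) + 10.89| = |4.13 + j12.194| = 12.87
|T(j2.6)| = 11 × 3.471 / 12.87 = 2.9659
20 log₁₀(2.9659) = 9.443 dB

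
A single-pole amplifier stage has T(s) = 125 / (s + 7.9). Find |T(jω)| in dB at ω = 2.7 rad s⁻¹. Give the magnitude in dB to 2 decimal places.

|j2.7 + 7.9| = √(2.7² + 7.9²) = 8.349
|T(j2.7)| = 125 / 8.349 = 14.972
20 log₁₀(14.972) = 23.506 dB

23.51 dB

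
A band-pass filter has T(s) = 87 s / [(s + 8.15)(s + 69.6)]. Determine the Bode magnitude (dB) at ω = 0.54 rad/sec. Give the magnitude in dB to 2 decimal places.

|j0.54| = 0.54
|j0.54 + 8.15| = √(0.54² + 8.15²) = 8.168
|j0.54 + 69.6| = √(0.54² + 69.6²) = 69.6
|T(j0.54)| = 87 × 0.54 / (8.168 × 69.6) = 0.082638
20 log₁₀(0.082638) = -21.656 dB

-21.66 dB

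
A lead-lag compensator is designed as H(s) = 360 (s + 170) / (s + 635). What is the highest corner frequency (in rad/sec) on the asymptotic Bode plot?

635 rad/sec

Break frequencies occur at each pole and zero magnitude: 170 rad/sec, 635 rad/sec.
The highest is 635 rad/sec.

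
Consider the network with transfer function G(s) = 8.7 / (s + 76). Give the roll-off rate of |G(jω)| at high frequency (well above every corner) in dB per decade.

-20 dB/decade

With 0 zeros and 1 pole, the high-frequency asymptotic slope is 20 × (0 − 1) = -20 dB/decade.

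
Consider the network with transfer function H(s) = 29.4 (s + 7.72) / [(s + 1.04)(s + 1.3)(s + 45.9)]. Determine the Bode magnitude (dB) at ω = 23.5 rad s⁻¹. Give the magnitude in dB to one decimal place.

-31.9 dB

|j23.5 + 7.72| = √(23.5² + 7.72²) = 24.74
|j23.5 + 1.04| = √(23.5² + 1.04²) = 23.52
|j23.5 + 1.3| = √(23.5² + 1.3²) = 23.54
|j23.5 + 45.9| = √(23.5² + 45.9²) = 51.57
|H(j23.5)| = 29.4 × 24.74 / (23.52 × 23.54 × 51.57) = 0.025473
20 log₁₀(0.025473) = -31.88 dB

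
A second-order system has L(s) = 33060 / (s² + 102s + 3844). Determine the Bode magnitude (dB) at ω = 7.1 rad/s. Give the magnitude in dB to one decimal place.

18.6 dB

|(j7.1)² + 102(j7.1) + 3844| = |3793.6 + j724.2| = 3862
|L(j7.1)| = 33060 / 3862 = 8.5601
20 log₁₀(8.5601) = 18.65 dB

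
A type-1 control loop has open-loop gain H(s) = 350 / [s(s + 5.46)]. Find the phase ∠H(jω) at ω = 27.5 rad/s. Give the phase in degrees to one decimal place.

∠(j27.5 + 5.46) = arctan(27.5/5.46) = 78.77°
∠(j27.5) = 90.00°
∠H(j27.5) = − (78.77° + 90.00°) = -168.77°

-168.8 deg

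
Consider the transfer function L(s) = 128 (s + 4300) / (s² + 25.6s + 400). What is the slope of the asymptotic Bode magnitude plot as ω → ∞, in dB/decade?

With 1 zero and 2 poles, the high-frequency asymptotic slope is 20 × (1 − 2) = -20 dB/decade.

-20 dB/decade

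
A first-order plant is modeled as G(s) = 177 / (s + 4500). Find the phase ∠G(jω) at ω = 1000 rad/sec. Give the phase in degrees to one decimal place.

-12.5°

∠(j1000 + 4500) = arctan(1000/4500) = 12.53°
∠G(j1000) = −12.53° = -12.53°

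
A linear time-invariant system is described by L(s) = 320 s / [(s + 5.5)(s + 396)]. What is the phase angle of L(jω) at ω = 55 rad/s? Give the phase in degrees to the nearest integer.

∠(j55) = 90.00°
∠(j55 + 5.5) = arctan(55/5.5) = 84.29°
∠(j55 + 396) = arctan(55/396) = 7.91°
∠L(j55) = 90.00° − (84.29° + 7.91°) = -2.20°

-2°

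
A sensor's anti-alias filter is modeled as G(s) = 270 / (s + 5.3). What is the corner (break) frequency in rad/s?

The single real pole at s = −5.3 gives a corner at ω = 5.3 rad/s.

5.3 rad/s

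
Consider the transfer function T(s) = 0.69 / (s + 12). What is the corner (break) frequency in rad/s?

12 rad/s

The single real pole at s = −12 gives a corner at ω = 12 rad/s.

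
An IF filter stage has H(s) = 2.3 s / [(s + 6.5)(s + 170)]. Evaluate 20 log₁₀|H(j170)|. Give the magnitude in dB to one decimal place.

-40.4 dB

|j170| = 170
|j170 + 6.5| = √(170² + 6.5²) = 170.1
|j170 + 170| = √(170² + 170²) = 240.4
|H(j170)| = 2.3 × 170 / (170.1 × 240.4) = 0.0095598
20 log₁₀(0.0095598) = -40.39 dB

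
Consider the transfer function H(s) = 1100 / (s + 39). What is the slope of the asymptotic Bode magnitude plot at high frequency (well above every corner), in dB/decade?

With 0 zeros and 1 pole, the high-frequency asymptotic slope is 20 × (0 − 1) = -20 dB/decade.

-20 dB/decade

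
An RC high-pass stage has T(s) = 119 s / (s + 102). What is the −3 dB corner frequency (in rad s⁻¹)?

102 rad s⁻¹

For a single-pole high-pass, the −3 dB point is at the pole: ω = 102 rad s⁻¹.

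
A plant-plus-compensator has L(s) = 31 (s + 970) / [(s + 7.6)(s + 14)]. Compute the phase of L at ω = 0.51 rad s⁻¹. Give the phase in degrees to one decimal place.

∠(j0.51 + 970) = arctan(0.51/970) = 0.03°
∠(j0.51 + 7.6) = arctan(0.51/7.6) = 3.84°
∠(j0.51 + 14) = arctan(0.51/14) = 2.09°
∠L(j0.51) = 0.03° − (3.84° + 2.09°) = -5.90°

-5.9°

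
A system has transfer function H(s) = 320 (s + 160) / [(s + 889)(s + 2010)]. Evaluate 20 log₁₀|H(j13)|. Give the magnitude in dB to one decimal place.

-30.8 dB

|j13 + 160| = √(13² + 160²) = 160.5
|j13 + 889| = √(13² + 889²) = 889.1
|j13 + 2010| = √(13² + 2010²) = 2010
|H(j13)| = 320 × 160.5 / (889.1 × 2010) = 0.028744
20 log₁₀(0.028744) = -30.83 dB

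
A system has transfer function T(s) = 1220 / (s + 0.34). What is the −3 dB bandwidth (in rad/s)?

For a single-pole low-pass, the −3 dB point is at the pole: ω = 0.34 rad/s.

0.34 rad/s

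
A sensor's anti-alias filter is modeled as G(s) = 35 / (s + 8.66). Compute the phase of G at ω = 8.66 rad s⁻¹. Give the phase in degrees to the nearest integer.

-45°

∠(j8.66 + 8.66) = arctan(8.66/8.66) = 45.00°
∠G(j8.66) = −45.00° = -45.00°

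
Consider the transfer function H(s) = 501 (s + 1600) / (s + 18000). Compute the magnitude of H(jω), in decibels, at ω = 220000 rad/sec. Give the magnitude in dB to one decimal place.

54.0 dB

|j220000 + 1600| = √(220000² + 1600²) = 2.2e+05
|j220000 + 18000| = √(220000² + 18000²) = 2.207e+05
|H(j220000)| = 501 × 2.2e+05 / 2.207e+05 = 499.34
20 log₁₀(499.34) = 53.97 dB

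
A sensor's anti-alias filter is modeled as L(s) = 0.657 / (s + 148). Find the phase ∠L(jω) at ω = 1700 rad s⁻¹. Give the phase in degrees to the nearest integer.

-85°

∠(j1700 + 148) = arctan(1700/148) = 85.02°
∠L(j1700) = −85.02° = -85.02°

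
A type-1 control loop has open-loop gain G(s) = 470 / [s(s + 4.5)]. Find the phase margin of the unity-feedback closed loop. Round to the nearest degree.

12°

Gain crossover: |G(jω)| = 1 at ω ≈ 21.4 rad s⁻¹.
∠G(j21.4) = −90° − arctan(21.4/4.5) ≈ -168.15°
PM = 180° + (-168.15°) = 11.85°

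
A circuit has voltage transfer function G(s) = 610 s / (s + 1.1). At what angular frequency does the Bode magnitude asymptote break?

1.1 rad/sec

The single real pole at s = −1.1 gives a corner at ω = 1.1 rad/sec.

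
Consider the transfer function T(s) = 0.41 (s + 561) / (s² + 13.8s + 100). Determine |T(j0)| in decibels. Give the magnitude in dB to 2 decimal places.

7.23 dB

T(0) = 0.41 × 561 / 100 = 2.3001
20 log₁₀(2.3001) = 7.235 dB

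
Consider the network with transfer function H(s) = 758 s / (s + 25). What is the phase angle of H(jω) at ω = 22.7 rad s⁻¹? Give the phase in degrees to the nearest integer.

∠(j22.7) = 90.00°
∠(j22.7 + 25) = arctan(22.7/25) = 42.24°
∠H(j22.7) = 90.00° − 42.24° = 47.76°

48 deg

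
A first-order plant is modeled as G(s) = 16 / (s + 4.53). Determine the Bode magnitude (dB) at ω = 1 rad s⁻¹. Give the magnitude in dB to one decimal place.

10.8 dB

|j1 + 4.53| = √(1² + 4.53²) = 4.639
|G(j1)| = 16 / 4.639 = 3.449
20 log₁₀(3.449) = 10.75 dB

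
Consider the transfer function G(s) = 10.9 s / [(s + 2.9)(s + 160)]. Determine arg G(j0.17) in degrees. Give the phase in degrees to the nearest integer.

87 deg

∠(j0.17) = 90.00°
∠(j0.17 + 2.9) = arctan(0.17/2.9) = 3.35°
∠(j0.17 + 160) = arctan(0.17/160) = 0.06°
∠G(j0.17) = 90.00° − (3.35° + 0.06°) = 86.58°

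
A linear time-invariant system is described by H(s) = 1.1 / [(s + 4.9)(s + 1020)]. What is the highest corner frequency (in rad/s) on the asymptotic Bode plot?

1020 rad/s

Break frequencies occur at each pole and zero magnitude: 4.9 rad/s, 1020 rad/s.
The highest is 1020 rad/s.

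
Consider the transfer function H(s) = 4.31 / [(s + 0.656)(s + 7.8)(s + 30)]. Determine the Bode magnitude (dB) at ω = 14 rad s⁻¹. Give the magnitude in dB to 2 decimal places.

|j14 + 0.656| = √(14² + 0.656²) = 14.02
|j14 + 7.8| = √(14² + 7.8²) = 16.03
|j14 + 30| = √(14² + 30²) = 33.11
|H(j14)| = 4.31 / (14.02 × 16.03 × 33.11) = 0.00057961
20 log₁₀(0.00057961) = -64.737 dB

-64.74 dB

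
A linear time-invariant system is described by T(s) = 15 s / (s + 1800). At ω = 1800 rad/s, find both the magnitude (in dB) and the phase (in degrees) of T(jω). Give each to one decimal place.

|j1800| = 1800
|j1800 + 1800| = √(1800² + 1800²) = 2546
|T(j1800)| = 15 × 1800 / 2546 = 10.607
20 log₁₀(10.607) = 20.51 dB
∠(j1800) = 90.00°
∠(j1800 + 1800) = arctan(1800/1800) = 45.00°
∠T(j1800) = 90.00° − 45.00° = 45.00°

|T| = 20.5 dB, ∠T = 45.0°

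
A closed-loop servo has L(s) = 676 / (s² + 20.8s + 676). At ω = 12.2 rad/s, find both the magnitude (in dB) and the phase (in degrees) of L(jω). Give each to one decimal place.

|L| = 1.3 dB, ∠L = -25.7°

|(j12.2)² + 20.8(j12.2) + 676| = |527.16 + j253.76| = 585.1
|L(j12.2)| = 676 / 585.1 = 1.1554
20 log₁₀(1.1554) = 1.25 dB
∠[(j12.2)² + 20.8(j12.2) + 676] = ∠[527.16 + j253.76] = 25.70°
∠L(j12.2) = −25.70° = -25.70°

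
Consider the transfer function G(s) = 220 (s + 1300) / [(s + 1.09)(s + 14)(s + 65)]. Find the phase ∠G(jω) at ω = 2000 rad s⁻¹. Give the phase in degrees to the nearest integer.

∠(j2000 + 1300) = arctan(2000/1300) = 56.98°
∠(j2000 + 1.09) = arctan(2000/1.09) = 89.97°
∠(j2000 + 14) = arctan(2000/14) = 89.60°
∠(j2000 + 65) = arctan(2000/65) = 88.14°
∠G(j2000) = 56.98° − (89.97° + 89.60° + 88.14°) = -210.73°

-211°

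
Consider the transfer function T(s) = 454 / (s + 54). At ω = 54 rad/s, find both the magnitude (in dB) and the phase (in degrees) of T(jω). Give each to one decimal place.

|j54 + 54| = √(54² + 54²) = 76.37
|T(j54)| = 454 / 76.37 = 5.9449
20 log₁₀(5.9449) = 15.48 dB
∠(j54 + 54) = arctan(54/54) = 45.00°
∠T(j54) = −45.00° = -45.00°

|T| = 15.5 dB, ∠T = -45.0°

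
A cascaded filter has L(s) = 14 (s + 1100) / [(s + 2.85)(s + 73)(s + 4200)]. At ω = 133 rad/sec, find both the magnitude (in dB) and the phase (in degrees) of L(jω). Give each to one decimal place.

|j133 + 1100| = √(133² + 1100²) = 1108
|j133 + 2.85| = √(133² + 2.85²) = 133
|j133 + 73| = √(133² + 73²) = 151.7
|j133 + 4200| = √(133² + 4200²) = 4202
|L(j133)| = 14 × 1108 / (133 × 151.7 × 4202) = 0.0001829
20 log₁₀(0.0001829) = -74.76 dB
∠(j133 + 1100) = arctan(133/1100) = 6.89°
∠(j133 + 2.85) = arctan(133/2.85) = 88.77°
∠(j133 + 73) = arctan(133/73) = 61.24°
∠(j133 + 4200) = arctan(133/4200) = 1.81°
∠L(j133) = 6.89° − (88.77° + 61.24° + 1.81°) = -144.93°

|L| = -74.8 dB, ∠L = -144.9°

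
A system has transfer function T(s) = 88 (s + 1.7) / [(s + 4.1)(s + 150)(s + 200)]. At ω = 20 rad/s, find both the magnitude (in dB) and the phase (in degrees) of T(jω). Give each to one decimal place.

|T| = -50.9 dB, ∠T = -6.6°

|j20 + 1.7| = √(20² + 1.7²) = 20.07
|j20 + 4.1| = √(20² + 4.1²) = 20.42
|j20 + 150| = √(20² + 150²) = 151.3
|j20 + 200| = √(20² + 200²) = 201
|T(j20)| = 88 × 20.07 / (20.42 × 151.3 × 201) = 0.0028445
20 log₁₀(0.0028445) = -50.92 dB
∠(j20 + 1.7) = arctan(20/1.7) = 85.14°
∠(j20 + 4.1) = arctan(20/4.1) = 78.41°
∠(j20 + 150) = arctan(20/150) = 7.59°
∠(j20 + 200) = arctan(20/200) = 5.71°
∠T(j20) = 85.14° − (78.41° + 7.59° + 5.71°) = -6.58°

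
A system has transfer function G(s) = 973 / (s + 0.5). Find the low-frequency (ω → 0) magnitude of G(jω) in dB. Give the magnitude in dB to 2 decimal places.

G(0) = 973 / 0.5 = 1946
20 log₁₀(1946) = 65.783 dB

65.78 dB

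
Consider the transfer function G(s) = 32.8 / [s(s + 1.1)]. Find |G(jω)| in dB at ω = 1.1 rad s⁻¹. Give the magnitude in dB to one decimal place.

25.7 dB

|j1.1 + 1.1| = √(1.1² + 1.1²) = 1.556
|j1.1| = 1.1
|G(j1.1)| = 32.8 / (1.556 × 1.1) = 19.168
20 log₁₀(19.168) = 25.65 dB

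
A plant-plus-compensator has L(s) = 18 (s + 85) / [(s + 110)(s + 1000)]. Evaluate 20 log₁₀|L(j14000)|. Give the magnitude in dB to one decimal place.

|j14000 + 85| = √(14000² + 85²) = 1.4e+04
|j14000 + 110| = √(14000² + 110²) = 1.4e+04
|j14000 + 1000| = √(14000² + 1000²) = 1.404e+04
|L(j14000)| = 18 × 1.4e+04 / (1.4e+04 × 1.404e+04) = 0.0012824
20 log₁₀(0.0012824) = -57.84 dB

-57.8 dB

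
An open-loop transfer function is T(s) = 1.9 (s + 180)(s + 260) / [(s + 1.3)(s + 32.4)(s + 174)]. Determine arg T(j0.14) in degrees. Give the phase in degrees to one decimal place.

-6.4°

∠(j0.14 + 180) = arctan(0.14/180) = 0.04°
∠(j0.14 + 260) = arctan(0.14/260) = 0.03°
∠(j0.14 + 1.3) = arctan(0.14/1.3) = 6.15°
∠(j0.14 + 32.4) = arctan(0.14/32.4) = 0.25°
∠(j0.14 + 174) = arctan(0.14/174) = 0.05°
∠T(j0.14) = 0.04° + 0.03° − (6.15° + 0.25° + 0.05°) = -6.36°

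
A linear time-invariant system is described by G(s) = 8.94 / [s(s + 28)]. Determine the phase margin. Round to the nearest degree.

Gain crossover: |G(jω)| = 1 at ω ≈ 0.319 rad/s.
∠G(j0.319) = −90° − arctan(0.319/28) ≈ -90.65°
PM = 180° + (-90.65°) = 89.35°

89°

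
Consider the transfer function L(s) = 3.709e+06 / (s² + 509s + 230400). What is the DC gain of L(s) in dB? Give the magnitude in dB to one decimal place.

24.1 dB

L(0) = 3.709e+06 / 230400 = 16.098
20 log₁₀(16.098) = 24.14 dB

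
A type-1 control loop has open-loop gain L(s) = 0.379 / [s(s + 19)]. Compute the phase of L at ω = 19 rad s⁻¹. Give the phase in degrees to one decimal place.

∠(j19 + 19) = arctan(19/19) = 45.00°
∠(j19) = 90.00°
∠L(j19) = − (45.00° + 90.00°) = -135.00°

-135.0 deg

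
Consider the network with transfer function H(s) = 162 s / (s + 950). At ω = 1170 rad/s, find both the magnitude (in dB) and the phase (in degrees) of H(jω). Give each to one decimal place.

|H| = 42.0 dB, ∠H = 39.1°

|j1170| = 1170
|j1170 + 950| = √(1170² + 950²) = 1507
|H(j1170)| = 162 × 1170 / 1507 = 125.76
20 log₁₀(125.76) = 41.99 dB
∠(j1170) = 90.00°
∠(j1170 + 950) = arctan(1170/950) = 50.92°
∠H(j1170) = 90.00° − 50.92° = 39.08°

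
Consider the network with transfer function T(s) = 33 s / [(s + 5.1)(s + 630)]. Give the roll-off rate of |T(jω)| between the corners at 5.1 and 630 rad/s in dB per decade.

0 dB/decade

In this band the factors already past their corner are: 1 differentiator zero, pole at 5.1; net slope = 0 dB/decade.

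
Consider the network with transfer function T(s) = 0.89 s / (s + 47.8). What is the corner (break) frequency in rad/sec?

The single real pole at s = −47.8 gives a corner at ω = 47.8 rad/sec.

47.8 rad/sec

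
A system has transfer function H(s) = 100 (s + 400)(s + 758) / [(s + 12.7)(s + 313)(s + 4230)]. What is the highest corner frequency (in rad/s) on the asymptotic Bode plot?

4230 rad/s

Break frequencies occur at each pole and zero magnitude: 12.7 rad/s, 313 rad/s, 400 rad/s, 758 rad/s, 4230 rad/s.
The highest is 4230 rad/s.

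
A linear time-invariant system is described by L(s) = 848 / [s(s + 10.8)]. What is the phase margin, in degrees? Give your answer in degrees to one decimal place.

Gain crossover: |L(jω)| = 1 at ω ≈ 28.1 rad s⁻¹.
∠L(j28.1) = −90° − arctan(28.1/10.8) ≈ -159.00°
PM = 180° + (-159.00°) = 21.00°

21.0°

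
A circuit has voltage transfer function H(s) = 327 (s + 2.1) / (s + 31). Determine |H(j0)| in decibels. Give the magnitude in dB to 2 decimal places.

H(0) = 327 × 2.1 / 31 = 22.152
20 log₁₀(22.152) = 26.908 dB

26.91 dB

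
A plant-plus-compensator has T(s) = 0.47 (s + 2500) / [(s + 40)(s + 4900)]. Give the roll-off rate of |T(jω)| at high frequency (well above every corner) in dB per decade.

-20 dB/decade

With 1 zero and 2 poles, the high-frequency asymptotic slope is 20 × (1 − 2) = -20 dB/decade.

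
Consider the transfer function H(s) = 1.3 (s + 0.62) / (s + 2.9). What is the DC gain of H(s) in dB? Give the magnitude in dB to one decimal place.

H(0) = 1.3 × 0.62 / 2.9 = 0.27793
20 log₁₀(0.27793) = -11.12 dB

-11.1 dB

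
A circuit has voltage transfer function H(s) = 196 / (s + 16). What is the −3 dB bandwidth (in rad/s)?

For a single-pole low-pass, the −3 dB point is at the pole: ω = 16 rad/s.

16 rad/s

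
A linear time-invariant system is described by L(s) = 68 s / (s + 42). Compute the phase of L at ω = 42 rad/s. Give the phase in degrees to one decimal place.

45.0°

∠(j42) = 90.00°
∠(j42 + 42) = arctan(42/42) = 45.00°
∠L(j42) = 90.00° − 45.00° = 45.00°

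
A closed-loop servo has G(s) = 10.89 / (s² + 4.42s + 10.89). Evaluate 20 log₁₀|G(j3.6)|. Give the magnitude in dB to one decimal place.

-3.4 dB

|(j3.6)² + 4.42(j3.6) + 10.89| = |-2.07 + j15.912| = 16.05
|G(j3.6)| = 10.89 / 16.05 = 0.67867
20 log₁₀(0.67867) = -3.37 dB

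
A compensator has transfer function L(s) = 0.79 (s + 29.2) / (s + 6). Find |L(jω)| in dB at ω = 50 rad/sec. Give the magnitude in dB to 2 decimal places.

-0.84 dB

|j50 + 29.2| = √(50² + 29.2²) = 57.9
|j50 + 6| = √(50² + 6²) = 50.36
|L(j50)| = 0.79 × 57.9 / 50.36 = 0.90833
20 log₁₀(0.90833) = -0.835 dB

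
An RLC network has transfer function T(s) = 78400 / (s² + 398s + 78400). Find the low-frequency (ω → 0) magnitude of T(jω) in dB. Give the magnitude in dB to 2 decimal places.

0.00 dB

T(0) = 78400 / 78400 = 1
20 log₁₀(1) = 0.000 dB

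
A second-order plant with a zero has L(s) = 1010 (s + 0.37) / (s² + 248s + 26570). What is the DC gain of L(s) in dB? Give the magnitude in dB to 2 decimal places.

-37.04 dB

L(0) = 1010 × 0.37 / 26570 = 0.014065
20 log₁₀(0.014065) = -37.037 dB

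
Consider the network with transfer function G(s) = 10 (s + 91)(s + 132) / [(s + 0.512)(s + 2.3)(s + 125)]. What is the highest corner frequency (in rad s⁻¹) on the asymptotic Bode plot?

Break frequencies occur at each pole and zero magnitude: 0.512 rad s⁻¹, 2.3 rad s⁻¹, 91 rad s⁻¹, 125 rad s⁻¹, 132 rad s⁻¹.
The highest is 132 rad s⁻¹.

132 rad s⁻¹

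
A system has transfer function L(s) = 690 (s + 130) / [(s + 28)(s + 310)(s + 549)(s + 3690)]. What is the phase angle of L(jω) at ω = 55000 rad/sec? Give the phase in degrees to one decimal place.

∠(j55000 + 130) = arctan(55000/130) = 89.86°
∠(j55000 + 28) = arctan(55000/28) = 89.97°
∠(j55000 + 310) = arctan(55000/310) = 89.68°
∠(j55000 + 549) = arctan(55000/549) = 89.43°
∠(j55000 + 3690) = arctan(55000/3690) = 86.16°
∠L(j55000) = 89.86° − (89.97° + 89.68° + 89.43° + 86.16°) = -265.37°

-265.4°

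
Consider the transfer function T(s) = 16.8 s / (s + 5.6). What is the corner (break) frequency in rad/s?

5.6 rad/s

The single real pole at s = −5.6 gives a corner at ω = 5.6 rad/s.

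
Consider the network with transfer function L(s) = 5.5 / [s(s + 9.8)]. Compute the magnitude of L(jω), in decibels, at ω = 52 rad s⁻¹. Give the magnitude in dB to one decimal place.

-54.0 dB

|j52 + 9.8| = √(52² + 9.8²) = 52.92
|j52| = 52
|L(j52)| = 5.5 / (52.92 × 52) = 0.0019988
20 log₁₀(0.0019988) = -53.98 dB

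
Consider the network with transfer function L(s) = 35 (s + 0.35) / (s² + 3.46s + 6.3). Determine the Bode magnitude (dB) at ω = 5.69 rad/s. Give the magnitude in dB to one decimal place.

15.7 dB

|j5.69 + 0.35| = √(5.69² + 0.35²) = 5.701
|(j5.69)² + 3.46(j5.69) + 6.3| = |-26.076 + j19.687| = 32.67
|L(j5.69)| = 35 × 5.701 / 32.67 = 6.1067
20 log₁₀(6.1067) = 15.72 dB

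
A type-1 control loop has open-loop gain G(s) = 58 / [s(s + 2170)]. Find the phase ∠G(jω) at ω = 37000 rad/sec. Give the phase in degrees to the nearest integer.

∠(j37000 + 2170) = arctan(37000/2170) = 86.64°
∠(j37000) = 90.00°
∠G(j37000) = − (86.64° + 90.00°) = -176.64°

-177°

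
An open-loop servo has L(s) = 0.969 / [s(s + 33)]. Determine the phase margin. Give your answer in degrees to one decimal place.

Gain crossover: |L(jω)| = 1 at ω ≈ 0.0294 rad s⁻¹.
∠L(j0.0294) = −90° − arctan(0.0294/33) ≈ -90.05°
PM = 180° + (-90.05°) = 89.95°

89.9°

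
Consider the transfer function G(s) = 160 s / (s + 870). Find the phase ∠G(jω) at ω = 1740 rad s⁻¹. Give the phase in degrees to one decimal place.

∠(j1740) = 90.00°
∠(j1740 + 870) = arctan(1740/870) = 63.43°
∠G(j1740) = 90.00° − 63.43° = 26.57°

26.6°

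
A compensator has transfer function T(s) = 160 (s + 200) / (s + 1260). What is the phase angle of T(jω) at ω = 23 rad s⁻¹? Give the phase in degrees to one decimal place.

5.5°

∠(j23 + 200) = arctan(23/200) = 6.56°
∠(j23 + 1260) = arctan(23/1260) = 1.05°
∠T(j23) = 6.56° − 1.05° = 5.51°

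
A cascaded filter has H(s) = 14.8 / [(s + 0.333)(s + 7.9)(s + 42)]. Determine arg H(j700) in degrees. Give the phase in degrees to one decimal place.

∠(j700 + 0.333) = arctan(700/0.333) = 89.97°
∠(j700 + 7.9) = arctan(700/7.9) = 89.35°
∠(j700 + 42) = arctan(700/42) = 86.57°
∠H(j700) = − (89.97° + 89.35° + 86.57°) = -265.89°

-265.9 deg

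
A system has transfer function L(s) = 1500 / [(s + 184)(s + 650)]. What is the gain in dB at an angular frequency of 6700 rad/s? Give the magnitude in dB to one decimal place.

|j6700 + 184| = √(6700² + 184²) = 6703
|j6700 + 650| = √(6700² + 650²) = 6731
|L(j6700)| = 1500 / (6703 × 6731) = 3.3246e-05
20 log₁₀(3.3246e-05) = -89.57 dB

-89.6 dB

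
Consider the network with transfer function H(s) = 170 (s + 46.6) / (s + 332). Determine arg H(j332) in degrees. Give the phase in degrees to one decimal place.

37.0°

∠(j332 + 46.6) = arctan(332/46.6) = 82.01°
∠(j332 + 332) = arctan(332/332) = 45.00°
∠H(j332) = 82.01° − 45.00° = 37.01°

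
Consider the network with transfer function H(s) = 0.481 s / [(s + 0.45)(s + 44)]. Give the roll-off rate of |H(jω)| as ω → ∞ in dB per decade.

-20 dB/decade

With 1 zero and 2 poles, the high-frequency asymptotic slope is 20 × (1 − 2) = -20 dB/decade.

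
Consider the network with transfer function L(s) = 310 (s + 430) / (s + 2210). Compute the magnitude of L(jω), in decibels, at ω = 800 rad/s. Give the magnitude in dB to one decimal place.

|j800 + 430| = √(800² + 430²) = 908.2
|j800 + 2210| = √(800² + 2210²) = 2350
|L(j800)| = 310 × 908.2 / 2350 = 119.79
20 log₁₀(119.79) = 41.57 dB

41.6 dB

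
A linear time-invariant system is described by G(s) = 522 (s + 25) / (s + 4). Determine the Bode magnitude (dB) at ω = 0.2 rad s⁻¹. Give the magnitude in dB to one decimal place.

|j0.2 + 25| = √(0.2² + 25²) = 25
|j0.2 + 4| = √(0.2² + 4²) = 4.005
|G(j0.2)| = 522 × 25 / 4.005 = 3258.5
20 log₁₀(3258.5) = 70.26 dB

70.3 dB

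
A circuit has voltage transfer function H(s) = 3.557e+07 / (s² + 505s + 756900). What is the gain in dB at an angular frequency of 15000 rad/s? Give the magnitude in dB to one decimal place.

-16.0 dB

|(j15000)² + 505(j15000) + 756900| = |-2.2424e+08 + j7.575e+06| = 2.244e+08
|H(j15000)| = 3.557e+07 / 2.244e+08 = 0.15853
20 log₁₀(0.15853) = -16.00 dB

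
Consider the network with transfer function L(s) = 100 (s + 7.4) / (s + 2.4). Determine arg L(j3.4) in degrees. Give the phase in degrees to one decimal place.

∠(j3.4 + 7.4) = arctan(3.4/7.4) = 24.68°
∠(j3.4 + 2.4) = arctan(3.4/2.4) = 54.78°
∠L(j3.4) = 24.68° − 54.78° = -30.11°

-30.1°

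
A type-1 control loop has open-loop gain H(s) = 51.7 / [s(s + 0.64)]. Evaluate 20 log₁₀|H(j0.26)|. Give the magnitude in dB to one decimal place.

49.2 dB

|j0.26 + 0.64| = √(0.26² + 0.64²) = 0.6908
|j0.26| = 0.26
|H(j0.26)| = 51.7 / (0.6908 × 0.26) = 287.85
20 log₁₀(287.85) = 49.18 dB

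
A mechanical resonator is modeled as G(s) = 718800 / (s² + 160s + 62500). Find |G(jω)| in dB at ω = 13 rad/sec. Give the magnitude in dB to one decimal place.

21.2 dB

|(j13)² + 160(j13) + 62500| = |62331 + j2080| = 6.237e+04
|G(j13)| = 718800 / 6.237e+04 = 11.526
20 log₁₀(11.526) = 21.23 dB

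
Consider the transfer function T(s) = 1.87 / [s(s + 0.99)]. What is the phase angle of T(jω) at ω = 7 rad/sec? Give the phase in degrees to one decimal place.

∠(j7 + 0.99) = arctan(7/0.99) = 81.95°
∠(j7) = 90.00°
∠T(j7) = − (81.95° + 90.00°) = -171.95°

-172.0°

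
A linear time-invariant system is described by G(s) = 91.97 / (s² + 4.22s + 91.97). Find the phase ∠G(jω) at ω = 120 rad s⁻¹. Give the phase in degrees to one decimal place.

∠[(j120)² + 4.22(j120) + 91.97] = ∠[-14308 + j506.4] = 177.97°
∠G(j120) = −177.97° = -177.97°

-178.0°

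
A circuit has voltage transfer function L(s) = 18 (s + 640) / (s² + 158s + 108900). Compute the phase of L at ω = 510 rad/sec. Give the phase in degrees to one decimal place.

∠(j510 + 640) = arctan(510/640) = 38.55°
∠[(j510)² + 158(j510) + 108900] = ∠[-1.512e+05 + j80580] = 151.95°
∠L(j510) = 38.55° − 151.95° = -113.39°

-113.4 deg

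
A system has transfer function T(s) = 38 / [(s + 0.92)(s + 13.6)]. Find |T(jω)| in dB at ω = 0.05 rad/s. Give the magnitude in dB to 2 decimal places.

9.64 dB

|j0.05 + 0.92| = √(0.05² + 0.92²) = 0.9214
|j0.05 + 13.6| = √(0.05² + 13.6²) = 13.6
|T(j0.05)| = 38 / (0.9214 × 13.6) = 3.0326
20 log₁₀(3.0326) = 9.636 dB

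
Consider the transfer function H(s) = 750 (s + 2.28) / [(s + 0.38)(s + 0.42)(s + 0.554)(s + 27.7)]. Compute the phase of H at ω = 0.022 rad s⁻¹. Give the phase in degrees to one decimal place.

-8.1°

∠(j0.022 + 2.28) = arctan(0.022/2.28) = 0.55°
∠(j0.022 + 0.38) = arctan(0.022/0.38) = 3.31°
∠(j0.022 + 0.42) = arctan(0.022/0.42) = 3.00°
∠(j0.022 + 0.554) = arctan(0.022/0.554) = 2.27°
∠(j0.022 + 27.7) = arctan(0.022/27.7) = 0.05°
∠H(j0.022) = 0.55° − (3.31° + 3.00° + 2.27° + 0.05°) = -8.08°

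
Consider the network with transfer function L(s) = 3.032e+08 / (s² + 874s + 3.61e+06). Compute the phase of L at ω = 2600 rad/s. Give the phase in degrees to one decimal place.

-144.2°

∠[(j2600)² + 874(j2600) + 3.61e+06] = ∠[-3.15e+06 + j2.2724e+06] = 144.19°
∠L(j2600) = −144.19° = -144.19°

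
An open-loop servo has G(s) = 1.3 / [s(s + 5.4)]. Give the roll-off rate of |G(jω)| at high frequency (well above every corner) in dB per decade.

-40 dB/decade

With 0 zeros and 2 poles, the high-frequency asymptotic slope is 20 × (0 − 2) = -40 dB/decade.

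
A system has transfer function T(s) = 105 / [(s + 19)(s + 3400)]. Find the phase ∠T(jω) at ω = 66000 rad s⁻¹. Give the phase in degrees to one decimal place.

∠(j66000 + 19) = arctan(66000/19) = 89.98°
∠(j66000 + 3400) = arctan(66000/3400) = 87.05°
∠T(j66000) = − (89.98° + 87.05°) = -177.03°

-177.0 deg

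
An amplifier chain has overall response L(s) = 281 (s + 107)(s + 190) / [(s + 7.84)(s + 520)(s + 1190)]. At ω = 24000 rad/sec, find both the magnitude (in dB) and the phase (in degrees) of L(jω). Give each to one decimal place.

|j24000 + 107| = √(24000² + 107²) = 2.4e+04
|j24000 + 190| = √(24000² + 190²) = 2.4e+04
|j24000 + 7.84| = √(24000² + 7.84²) = 2.4e+04
|j24000 + 520| = √(24000² + 520²) = 2.401e+04
|j24000 + 1190| = √(24000² + 1190²) = 2.403e+04
|L(j24000)| = 281 × 2.4e+04 × 2.4e+04 / (2.4e+04 × 2.401e+04 × 2.403e+04) = 0.011692
20 log₁₀(0.011692) = -38.64 dB
∠(j24000 + 107) = arctan(24000/107) = 89.74°
∠(j24000 + 190) = arctan(24000/190) = 89.55°
∠(j24000 + 7.84) = arctan(24000/7.84) = 89.98°
∠(j24000 + 520) = arctan(24000/520) = 88.76°
∠(j24000 + 1190) = arctan(24000/1190) = 87.16°
∠L(j24000) = 89.74° + 89.55° − (89.98° + 88.76° + 87.16°) = -86.61°

|L| = -38.6 dB, ∠L = -86.6°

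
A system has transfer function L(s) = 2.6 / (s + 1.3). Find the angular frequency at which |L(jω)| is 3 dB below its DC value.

1.3 rad/sec

For a single-pole low-pass, the −3 dB point is at the pole: ω = 1.3 rad/sec.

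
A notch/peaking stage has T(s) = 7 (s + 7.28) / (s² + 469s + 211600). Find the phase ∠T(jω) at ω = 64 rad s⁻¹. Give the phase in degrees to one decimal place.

∠(j64 + 7.28) = arctan(64/7.28) = 83.51°
∠[(j64)² + 469(j64) + 211600] = ∠[2.075e+05 + j30016] = 8.23°
∠T(j64) = 83.51° − 8.23° = 75.28°

75.3°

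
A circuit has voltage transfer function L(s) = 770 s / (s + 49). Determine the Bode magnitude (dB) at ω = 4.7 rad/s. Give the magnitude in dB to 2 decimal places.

37.33 dB

|j4.7| = 4.7
|j4.7 + 49| = √(4.7² + 49²) = 49.22
|L(j4.7)| = 770 × 4.7 / 49.22 = 73.52
20 log₁₀(73.52) = 37.328 dB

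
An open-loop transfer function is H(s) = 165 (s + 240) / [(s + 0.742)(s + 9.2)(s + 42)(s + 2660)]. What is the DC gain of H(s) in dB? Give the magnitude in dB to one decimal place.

H(0) = 165 × 240 / (0.742 × 9.2 × 42 × 2660) = 0.051925
20 log₁₀(0.051925) = -25.69 dB

-25.7 dB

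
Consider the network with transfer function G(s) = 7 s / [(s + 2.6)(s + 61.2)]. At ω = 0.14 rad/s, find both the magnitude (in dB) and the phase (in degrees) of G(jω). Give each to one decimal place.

|j0.14| = 0.14
|j0.14 + 2.6| = √(0.14² + 2.6²) = 2.604
|j0.14 + 61.2| = √(0.14² + 61.2²) = 61.2
|G(j0.14)| = 7 × 0.14 / (2.604 × 61.2) = 0.0061499
20 log₁₀(0.0061499) = -44.22 dB
∠(j0.14) = 90.00°
∠(j0.14 + 2.6) = arctan(0.14/2.6) = 3.08°
∠(j0.14 + 61.2) = arctan(0.14/61.2) = 0.13°
∠G(j0.14) = 90.00° − (3.08° + 0.13°) = 86.79°

|G| = -44.2 dB, ∠G = 86.8 deg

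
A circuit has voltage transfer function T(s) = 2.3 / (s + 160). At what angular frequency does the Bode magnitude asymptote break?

160 rad s⁻¹

The single real pole at s = −160 gives a corner at ω = 160 rad s⁻¹.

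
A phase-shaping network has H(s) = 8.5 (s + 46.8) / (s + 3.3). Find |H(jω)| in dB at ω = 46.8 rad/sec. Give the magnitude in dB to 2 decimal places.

21.58 dB

|j46.8 + 46.8| = √(46.8² + 46.8²) = 66.19
|j46.8 + 3.3| = √(46.8² + 3.3²) = 46.92
|H(j46.8)| = 8.5 × 66.19 / 46.92 = 11.991
20 log₁₀(11.991) = 21.577 dB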